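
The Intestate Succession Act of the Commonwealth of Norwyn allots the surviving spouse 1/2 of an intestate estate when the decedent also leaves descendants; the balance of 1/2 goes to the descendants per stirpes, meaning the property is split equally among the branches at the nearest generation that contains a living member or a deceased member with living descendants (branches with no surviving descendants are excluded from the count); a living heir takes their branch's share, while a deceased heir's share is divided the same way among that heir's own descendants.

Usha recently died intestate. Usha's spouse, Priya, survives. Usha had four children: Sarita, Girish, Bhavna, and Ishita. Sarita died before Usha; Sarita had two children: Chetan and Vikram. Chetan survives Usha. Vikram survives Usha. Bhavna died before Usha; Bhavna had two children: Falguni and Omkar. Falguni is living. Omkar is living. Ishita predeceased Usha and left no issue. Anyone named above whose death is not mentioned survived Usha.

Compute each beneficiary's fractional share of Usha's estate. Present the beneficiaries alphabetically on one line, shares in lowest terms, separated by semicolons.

Priya, as surviving spouse, takes 1/2.
The remaining 1/2 passes to Usha's descendants per stirpes.
Ishita left no surviving issue, so that branch lapses and is disregarded.
The 1/2 is divided into 3 equal shares of 1/6 among Sarita, Girish, Bhavna.
Sarita predeceased; the 1/6 allotted to Sarita's branch passes to Sarita's issue by representation.
The 1/6 is divided into 2 equal shares of 1/12 among Chetan, Vikram.
Chetan is living and takes 1/12.
Vikram is living and takes 1/12.
Girish is living and takes 1/6.
Bhavna predeceased; the 1/6 allotted to Bhavna's branch passes to Bhavna's issue by representation.
The 1/6 is divided into 2 equal shares of 1/12 among Falguni, Omkar.
Falguni is living and takes 1/12.
Omkar is living and takes 1/12.

Chetan 1/12; Falguni 1/12; Girish 1/6; Omkar 1/12; Priya 1/2; Vikram 1/12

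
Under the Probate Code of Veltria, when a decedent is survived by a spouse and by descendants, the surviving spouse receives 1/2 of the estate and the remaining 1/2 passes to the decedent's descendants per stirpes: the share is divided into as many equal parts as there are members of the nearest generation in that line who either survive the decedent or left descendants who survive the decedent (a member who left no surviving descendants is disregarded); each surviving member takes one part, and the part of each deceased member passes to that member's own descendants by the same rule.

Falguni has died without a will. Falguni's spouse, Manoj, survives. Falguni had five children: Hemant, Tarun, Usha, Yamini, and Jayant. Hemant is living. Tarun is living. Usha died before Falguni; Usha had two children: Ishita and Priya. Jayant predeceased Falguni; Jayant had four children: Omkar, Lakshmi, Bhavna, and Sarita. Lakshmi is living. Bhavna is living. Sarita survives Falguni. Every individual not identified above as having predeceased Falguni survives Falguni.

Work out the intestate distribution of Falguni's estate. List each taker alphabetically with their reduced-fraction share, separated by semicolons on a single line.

Bhavna 1/40; Hemant 1/10; Ishita 1/20; Lakshmi 1/40; Manoj 1/2; Omkar 1/40; Priya 1/20; Sarita 1/40; Tarun 1/10; Yamini 1/10

Manoj, as surviving spouse, takes 1/2.
The remaining 1/2 passes to Falguni's descendants per stirpes.
The 1/2 is divided into 5 equal shares of 1/10 among Hemant, Tarun, Usha, Yamini, Jayant.
Hemant is living and takes 1/10.
Tarun is living and takes 1/10.
Usha predeceased; the 1/10 allotted to Usha's branch passes to Usha's issue by representation.
The 1/10 is divided into 2 equal shares of 1/20 among Ishita, Priya.
Ishita is living and takes 1/20.
Priya is living and takes 1/20.
Yamini is living and takes 1/10.
Jayant predeceased; the 1/10 allotted to Jayant's branch passes to Jayant's issue by representation.
The 1/10 is divided into 4 equal shares of 1/40 among Omkar, Lakshmi, Bhavna, Sarita.
Omkar is living and takes 1/40.
Lakshmi is living and takes 1/40.
Bhavna is living and takes 1/40.
Sarita is living and takes 1/40.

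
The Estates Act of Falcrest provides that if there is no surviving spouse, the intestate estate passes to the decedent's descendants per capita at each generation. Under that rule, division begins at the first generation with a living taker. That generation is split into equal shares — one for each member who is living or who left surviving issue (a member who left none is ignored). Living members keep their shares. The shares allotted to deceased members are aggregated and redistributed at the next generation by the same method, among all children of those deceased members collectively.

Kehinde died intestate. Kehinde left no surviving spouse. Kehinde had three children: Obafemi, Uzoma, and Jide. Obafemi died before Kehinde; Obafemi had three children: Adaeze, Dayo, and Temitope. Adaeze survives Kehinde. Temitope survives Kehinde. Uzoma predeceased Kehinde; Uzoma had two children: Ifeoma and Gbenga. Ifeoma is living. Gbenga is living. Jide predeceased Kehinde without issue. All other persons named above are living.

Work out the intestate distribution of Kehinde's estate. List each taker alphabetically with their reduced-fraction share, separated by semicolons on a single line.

There is no surviving spouse, so the entire estate passes to Kehinde's descendants per capita at each generation.
No one at generation 1 (Obafemi, Uzoma) is living; moving to the next generation.
At generation 2 (Adaeze, Dayo, Temitope, Ifeoma, Gbenga) there are 5 shares of (1)/5 = 1/5 each.
Living: Adaeze, Dayo, Temitope, Ifeoma, and Gbenga — each takes 1/5.

Adaeze 1/5; Dayo 1/5; Gbenga 1/5; Ifeoma 1/5; Temitope 1/5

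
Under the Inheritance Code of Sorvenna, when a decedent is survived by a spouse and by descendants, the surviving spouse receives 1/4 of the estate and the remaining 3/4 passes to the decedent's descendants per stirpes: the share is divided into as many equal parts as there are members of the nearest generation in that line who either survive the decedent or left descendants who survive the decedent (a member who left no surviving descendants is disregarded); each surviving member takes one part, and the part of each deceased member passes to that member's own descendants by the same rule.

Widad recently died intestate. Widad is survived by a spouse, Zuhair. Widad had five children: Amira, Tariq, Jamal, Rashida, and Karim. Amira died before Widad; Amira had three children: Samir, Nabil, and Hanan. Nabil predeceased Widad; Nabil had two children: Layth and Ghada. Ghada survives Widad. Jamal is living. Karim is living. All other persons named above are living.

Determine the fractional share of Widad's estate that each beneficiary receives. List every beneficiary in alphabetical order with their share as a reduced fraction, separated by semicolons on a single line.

Zuhair, as surviving spouse, takes 1/4.
The remaining 3/4 passes to Widad's descendants per stirpes.
The 3/4 is divided into 5 equal shares of 3/20 among Amira, Tariq, Jamal, Rashida, Karim.
Amira predeceased; the 3/20 allotted to Amira's branch passes to Amira's issue by representation.
The 3/20 is divided into 3 equal shares of 1/20 among Samir, Nabil, Hanan.
Samir is living and takes 1/20.
Nabil predeceased; the 1/20 allotted to Nabil's branch passes to Nabil's issue by representation.
The 1/20 is divided into 2 equal shares of 1/40 among Layth, Ghada.
Layth is living and takes 1/40.
Ghada is living and takes 1/40.
Hanan is living and takes 1/20.
Tariq is living and takes 3/20.
Jamal is living and takes 3/20.
Rashida is living and takes 3/20.
Karim is living and takes 3/20.

Ghada 1/40; Hanan 1/20; Jamal 3/20; Karim 3/20; Layth 1/40; Rashida 3/20; Samir 1/20; Tariq 3/20; Zuhair 1/4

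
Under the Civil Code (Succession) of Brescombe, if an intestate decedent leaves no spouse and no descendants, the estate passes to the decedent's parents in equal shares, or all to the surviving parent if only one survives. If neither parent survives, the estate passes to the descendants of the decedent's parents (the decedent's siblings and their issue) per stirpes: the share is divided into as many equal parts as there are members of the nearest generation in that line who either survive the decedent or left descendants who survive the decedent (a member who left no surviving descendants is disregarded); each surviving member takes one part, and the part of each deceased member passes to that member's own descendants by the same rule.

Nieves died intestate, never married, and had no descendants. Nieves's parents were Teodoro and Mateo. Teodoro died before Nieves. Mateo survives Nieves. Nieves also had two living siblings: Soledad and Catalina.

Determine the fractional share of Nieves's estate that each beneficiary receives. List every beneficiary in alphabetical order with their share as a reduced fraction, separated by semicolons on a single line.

Mateo 1

Only one parent, Mateo, survives, so Mateo takes the entire estate. The siblings take nothing because a surviving parent has priority.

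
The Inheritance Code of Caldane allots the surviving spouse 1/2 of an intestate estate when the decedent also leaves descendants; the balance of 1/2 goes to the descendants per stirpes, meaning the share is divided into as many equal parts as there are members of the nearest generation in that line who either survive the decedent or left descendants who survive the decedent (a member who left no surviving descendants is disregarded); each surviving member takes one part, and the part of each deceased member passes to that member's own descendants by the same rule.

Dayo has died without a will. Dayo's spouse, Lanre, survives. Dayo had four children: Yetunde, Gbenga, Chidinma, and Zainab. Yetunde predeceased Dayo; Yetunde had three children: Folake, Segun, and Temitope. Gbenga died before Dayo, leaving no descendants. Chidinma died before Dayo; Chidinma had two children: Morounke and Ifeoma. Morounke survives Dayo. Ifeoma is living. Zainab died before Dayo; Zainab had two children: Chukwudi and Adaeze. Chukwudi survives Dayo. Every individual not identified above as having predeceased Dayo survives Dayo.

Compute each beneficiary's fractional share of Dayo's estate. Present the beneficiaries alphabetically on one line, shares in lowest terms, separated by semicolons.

Lanre, as surviving spouse, takes 1/2.
The remaining 1/2 passes to Dayo's descendants per stirpes.
Gbenga left no surviving issue, so that branch lapses and is disregarded.
The 1/2 is divided into 3 equal shares of 1/6 among Yetunde, Chidinma, Zainab.
Yetunde predeceased; the 1/6 allotted to Yetunde's branch passes to Yetunde's issue by representation.
The 1/6 is divided into 3 equal shares of 1/18 among Folake, Segun, Temitope.
Folake is living and takes 1/18.
Segun is living and takes 1/18.
Temitope is living and takes 1/18.
Chidinma predeceased; the 1/6 allotted to Chidinma's branch passes to Chidinma's issue by representation.
The 1/6 is divided into 2 equal shares of 1/12 among Morounke, Ifeoma.
Morounke is living and takes 1/12.
Ifeoma is living and takes 1/12.
Zainab predeceased; the 1/6 allotted to Zainab's branch passes to Zainab's issue by representation.
The 1/6 is divided into 2 equal shares of 1/12 among Chukwudi, Adaeze.
Chukwudi is living and takes 1/12.
Adaeze is living and takes 1/12.

Adaeze 1/12; Chukwudi 1/12; Folake 1/18; Ifeoma 1/12; Lanre 1/2; Morounke 1/12; Segun 1/18; Temitope 1/18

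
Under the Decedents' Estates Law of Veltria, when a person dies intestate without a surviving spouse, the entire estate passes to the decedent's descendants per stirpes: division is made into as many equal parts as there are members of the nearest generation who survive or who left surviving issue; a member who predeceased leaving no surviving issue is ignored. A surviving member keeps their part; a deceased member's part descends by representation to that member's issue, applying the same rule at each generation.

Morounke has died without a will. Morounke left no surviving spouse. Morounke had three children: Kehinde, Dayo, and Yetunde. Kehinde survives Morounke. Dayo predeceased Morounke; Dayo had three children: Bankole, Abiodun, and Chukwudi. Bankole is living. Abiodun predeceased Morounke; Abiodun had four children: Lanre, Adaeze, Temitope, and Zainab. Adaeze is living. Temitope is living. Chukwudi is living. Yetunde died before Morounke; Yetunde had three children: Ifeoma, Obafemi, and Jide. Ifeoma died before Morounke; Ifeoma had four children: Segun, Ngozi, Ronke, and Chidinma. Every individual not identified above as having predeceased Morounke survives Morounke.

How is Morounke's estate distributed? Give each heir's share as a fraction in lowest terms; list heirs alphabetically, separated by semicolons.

There is no surviving spouse, so the entire estate passes to Morounke's descendants per stirpes.
The estate is divided into 3 equal shares of 1/3 among Kehinde, Dayo, Yetunde.
Kehinde is living and takes 1/3.
Dayo predeceased; the 1/3 allotted to Dayo's branch passes to Dayo's issue by representation.
The 1/3 is divided into 3 equal shares of 1/9 among Bankole, Abiodun, Chukwudi.
Bankole is living and takes 1/9.
Abiodun predeceased; the 1/9 allotted to Abiodun's branch passes to Abiodun's issue by representation.
The 1/9 is divided into 4 equal shares of 1/36 among Lanre, Adaeze, Temitope, Zainab.
Lanre is living and takes 1/36.
Adaeze is living and takes 1/36.
Temitope is living and takes 1/36.
Zainab is living and takes 1/36.
Chukwudi is living and takes 1/9.
Yetunde predeceased; the 1/3 allotted to Yetunde's branch passes to Yetunde's issue by representation.
The 1/3 is divided into 3 equal shares of 1/9 among Ifeoma, Obafemi, Jide.
Ifeoma predeceased; the 1/9 allotted to Ifeoma's branch passes to Ifeoma's issue by representation.
The 1/9 is divided into 4 equal shares of 1/36 among Segun, Ngozi, Ronke, Chidinma.
Segun is living and takes 1/36.
Ngozi is living and takes 1/36.
Ronke is living and takes 1/36.
Chidinma is living and takes 1/36.
Obafemi is living and takes 1/9.
Jide is living and takes 1/9.

Adaeze 1/36; Bankole 1/9; Chidinma 1/36; Chukwudi 1/9; Jide 1/9; Kehinde 1/3; Lanre 1/36; Ngozi 1/36; Obafemi 1/9; Ronke 1/36; Segun 1/36; Temitope 1/36; Zainab 1/36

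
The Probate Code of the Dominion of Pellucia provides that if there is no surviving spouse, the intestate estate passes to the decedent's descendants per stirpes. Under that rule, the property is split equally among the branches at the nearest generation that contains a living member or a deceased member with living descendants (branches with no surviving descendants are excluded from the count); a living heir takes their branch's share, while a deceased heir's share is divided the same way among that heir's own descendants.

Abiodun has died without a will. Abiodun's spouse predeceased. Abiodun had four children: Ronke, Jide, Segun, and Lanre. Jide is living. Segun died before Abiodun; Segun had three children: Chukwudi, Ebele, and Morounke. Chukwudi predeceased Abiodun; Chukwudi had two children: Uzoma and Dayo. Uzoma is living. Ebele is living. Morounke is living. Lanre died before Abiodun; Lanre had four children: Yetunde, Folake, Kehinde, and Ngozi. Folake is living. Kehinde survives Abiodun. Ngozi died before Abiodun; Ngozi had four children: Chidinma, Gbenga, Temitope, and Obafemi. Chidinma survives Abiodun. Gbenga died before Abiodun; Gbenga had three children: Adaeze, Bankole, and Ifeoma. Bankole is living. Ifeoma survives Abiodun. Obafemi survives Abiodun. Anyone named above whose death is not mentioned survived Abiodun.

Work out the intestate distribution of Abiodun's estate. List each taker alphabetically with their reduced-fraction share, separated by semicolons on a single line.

Adaeze 1/192; Bankole 1/192; Chidinma 1/64; Dayo 1/24; Ebele 1/12; Folake 1/16; Ifeoma 1/192; Jide 1/4; Kehinde 1/16; Morounke 1/12; Obafemi 1/64; Ronke 1/4; Temitope 1/64; Uzoma 1/24; Yetunde 1/16

There is no surviving spouse, so the entire estate passes to Abiodun's descendants per stirpes.
The estate is divided into 4 equal shares of 1/4 among Ronke, Jide, Segun, Lanre.
Ronke is living and takes 1/4.
Jide is living and takes 1/4.
Segun predeceased; the 1/4 allotted to Segun's branch passes to Segun's issue by representation.
The 1/4 is divided into 3 equal shares of 1/12 among Chukwudi, Ebele, Morounke.
Chukwudi predeceased; the 1/12 allotted to Chukwudi's branch passes to Chukwudi's issue by representation.
The 1/12 is divided into 2 equal shares of 1/24 among Uzoma, Dayo.
Uzoma is living and takes 1/24.
Dayo is living and takes 1/24.
Ebele is living and takes 1/12.
Morounke is living and takes 1/12.
Lanre predeceased; the 1/4 allotted to Lanre's branch passes to Lanre's issue by representation.
The 1/4 is divided into 4 equal shares of 1/16 among Yetunde, Folake, Kehinde, Ngozi.
Yetunde is living and takes 1/16.
Folake is living and takes 1/16.
Kehinde is living and takes 1/16.
Ngozi predeceased; the 1/16 allotted to Ngozi's branch passes to Ngozi's issue by representation.
The 1/16 is divided into 4 equal shares of 1/64 among Chidinma, Gbenga, Temitope, Obafemi.
Chidinma is living and takes 1/64.
Gbenga predeceased; the 1/64 allotted to Gbenga's branch passes to Gbenga's issue by representation.
The 1/64 is divided into 3 equal shares of 1/192 among Adaeze, Bankole, Ifeoma.
Adaeze is living and takes 1/192.
Bankole is living and takes 1/192.
Ifeoma is living and takes 1/192.
Temitope is living and takes 1/64.
Obafemi is living and takes 1/64.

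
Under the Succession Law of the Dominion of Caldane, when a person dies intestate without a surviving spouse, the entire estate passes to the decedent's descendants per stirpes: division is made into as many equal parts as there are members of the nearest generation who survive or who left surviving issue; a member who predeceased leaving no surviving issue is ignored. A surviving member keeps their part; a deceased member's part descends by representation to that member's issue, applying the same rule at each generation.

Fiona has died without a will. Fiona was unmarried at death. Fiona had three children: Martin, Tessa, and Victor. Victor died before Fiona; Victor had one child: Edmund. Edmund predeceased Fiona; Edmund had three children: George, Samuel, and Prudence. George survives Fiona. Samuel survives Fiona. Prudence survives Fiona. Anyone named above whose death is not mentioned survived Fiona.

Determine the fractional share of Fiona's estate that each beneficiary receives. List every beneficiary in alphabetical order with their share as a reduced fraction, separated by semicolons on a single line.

There is no surviving spouse, so the entire estate passes to Fiona's descendants per stirpes.
The estate is divided into 3 equal shares of 1/3 among Martin, Tessa, Victor.
Martin is living and takes 1/3.
Tessa is living and takes 1/3.
Victor predeceased; the 1/3 allotted to Victor's branch passes to Victor's issue by representation.
Edmund's line is the sole branch at this level, so the full 1/3 passes to Edmund's issue by representation.
The 1/3 is divided into 3 equal shares of 1/9 among George, Samuel, Prudence.
George is living and takes 1/9.
Samuel is living and takes 1/9.
Prudence is living and takes 1/9.

George 1/9; Martin 1/3; Prudence 1/9; Samuel 1/9; Tessa 1/3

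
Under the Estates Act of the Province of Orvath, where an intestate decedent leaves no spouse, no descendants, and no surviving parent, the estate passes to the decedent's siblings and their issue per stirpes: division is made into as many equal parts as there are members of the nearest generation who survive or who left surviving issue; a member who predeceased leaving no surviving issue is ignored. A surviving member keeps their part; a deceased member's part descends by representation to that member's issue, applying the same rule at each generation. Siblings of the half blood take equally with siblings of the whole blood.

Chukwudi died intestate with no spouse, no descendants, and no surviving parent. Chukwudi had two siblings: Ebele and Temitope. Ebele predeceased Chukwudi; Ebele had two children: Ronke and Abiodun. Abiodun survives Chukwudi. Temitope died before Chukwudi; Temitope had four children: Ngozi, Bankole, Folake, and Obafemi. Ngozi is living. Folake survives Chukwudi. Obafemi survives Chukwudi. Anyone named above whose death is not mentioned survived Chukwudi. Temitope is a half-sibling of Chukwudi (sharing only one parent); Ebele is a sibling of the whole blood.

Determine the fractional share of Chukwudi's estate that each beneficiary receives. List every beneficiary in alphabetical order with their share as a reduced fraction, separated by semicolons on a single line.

No spouse, descendants, or parent survives, so the estate passes to Chukwudi's siblings per stirpes.
Half-blood and whole-blood siblings take equally under the stated rule.
The estate is divided into 2 equal shares of 1/2 among Ebele, Temitope.
Ebele predeceased; the 1/2 allotted to Ebele's branch passes to Ebele's issue by representation.
The 1/2 is divided into 2 equal shares of 1/4 among Ronke, Abiodun.
Ronke is living and takes 1/4.
Abiodun is living and takes 1/4.
Temitope predeceased; the 1/2 allotted to Temitope's branch passes to Temitope's issue by representation.
The 1/2 is divided into 4 equal shares of 1/8 among Ngozi, Bankole, Folake, Obafemi.
Ngozi is living and takes 1/8.
Bankole is living and takes 1/8.
Folake is living and takes 1/8.
Obafemi is living and takes 1/8.

Abiodun 1/4; Bankole 1/8; Folake 1/8; Ngozi 1/8; Obafemi 1/8; Ronke 1/4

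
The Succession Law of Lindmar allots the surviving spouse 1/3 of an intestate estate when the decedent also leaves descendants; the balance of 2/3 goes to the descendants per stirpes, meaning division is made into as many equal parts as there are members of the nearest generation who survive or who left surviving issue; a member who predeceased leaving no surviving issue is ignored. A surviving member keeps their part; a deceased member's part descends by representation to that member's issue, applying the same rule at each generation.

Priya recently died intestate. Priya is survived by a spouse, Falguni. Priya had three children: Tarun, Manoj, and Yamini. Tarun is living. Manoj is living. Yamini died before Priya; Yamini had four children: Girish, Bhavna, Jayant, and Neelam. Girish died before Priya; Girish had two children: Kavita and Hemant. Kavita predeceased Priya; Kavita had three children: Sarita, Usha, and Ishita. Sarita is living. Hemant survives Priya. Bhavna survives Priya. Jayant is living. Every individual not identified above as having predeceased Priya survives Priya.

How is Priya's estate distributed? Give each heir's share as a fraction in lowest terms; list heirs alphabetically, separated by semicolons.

Bhavna 1/18; Falguni 1/3; Hemant 1/36; Ishita 1/108; Jayant 1/18; Manoj 2/9; Neelam 1/18; Sarita 1/108; Tarun 2/9; Usha 1/108

Falguni, as surviving spouse, takes 1/3.
The remaining 2/3 passes to Priya's descendants per stirpes.
The 2/3 is divided into 3 equal shares of 2/9 among Tarun, Manoj, Yamini.
Tarun is living and takes 2/9.
Manoj is living and takes 2/9.
Yamini predeceased; the 2/9 allotted to Yamini's branch passes to Yamini's issue by representation.
The 2/9 is divided into 4 equal shares of 1/18 among Girish, Bhavna, Jayant, Neelam.
Girish predeceased; the 1/18 allotted to Girish's branch passes to Girish's issue by representation.
The 1/18 is divided into 2 equal shares of 1/36 among Kavita, Hemant.
Kavita predeceased; the 1/36 allotted to Kavita's branch passes to Kavita's issue by representation.
The 1/36 is divided into 3 equal shares of 1/108 among Sarita, Usha, Ishita.
Sarita is living and takes 1/108.
Usha is living and takes 1/108.
Ishita is living and takes 1/108.
Hemant is living and takes 1/36.
Bhavna is living and takes 1/18.
Jayant is living and takes 1/18.
Neelam is living and takes 1/18.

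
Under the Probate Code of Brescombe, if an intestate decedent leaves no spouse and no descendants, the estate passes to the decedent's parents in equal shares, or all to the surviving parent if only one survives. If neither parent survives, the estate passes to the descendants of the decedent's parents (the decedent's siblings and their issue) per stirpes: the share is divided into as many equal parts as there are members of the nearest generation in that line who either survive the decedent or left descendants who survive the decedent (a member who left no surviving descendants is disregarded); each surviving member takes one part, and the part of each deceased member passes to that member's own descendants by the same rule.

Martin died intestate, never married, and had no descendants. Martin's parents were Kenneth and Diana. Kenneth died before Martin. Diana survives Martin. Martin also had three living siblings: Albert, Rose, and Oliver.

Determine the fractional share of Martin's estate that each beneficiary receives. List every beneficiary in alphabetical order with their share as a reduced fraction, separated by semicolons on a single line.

Only one parent, Diana, survives, so Diana takes the entire estate. The siblings take nothing because a surviving parent has priority.

Diana 1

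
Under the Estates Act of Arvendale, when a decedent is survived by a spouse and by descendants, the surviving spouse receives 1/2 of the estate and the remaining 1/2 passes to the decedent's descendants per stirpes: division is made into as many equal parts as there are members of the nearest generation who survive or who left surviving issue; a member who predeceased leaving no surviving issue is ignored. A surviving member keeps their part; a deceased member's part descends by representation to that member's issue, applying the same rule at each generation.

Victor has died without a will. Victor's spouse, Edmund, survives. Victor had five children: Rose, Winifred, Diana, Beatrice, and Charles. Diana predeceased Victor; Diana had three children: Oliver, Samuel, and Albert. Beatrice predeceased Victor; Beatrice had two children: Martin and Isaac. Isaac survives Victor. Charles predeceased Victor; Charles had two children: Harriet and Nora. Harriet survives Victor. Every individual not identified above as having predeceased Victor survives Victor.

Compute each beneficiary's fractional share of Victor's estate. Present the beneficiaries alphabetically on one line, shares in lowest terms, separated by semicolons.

Albert 1/30; Edmund 1/2; Harriet 1/20; Isaac 1/20; Martin 1/20; Nora 1/20; Oliver 1/30; Rose 1/10; Samuel 1/30; Winifred 1/10

Edmund, as surviving spouse, takes 1/2.
The remaining 1/2 passes to Victor's descendants per stirpes.
The 1/2 is divided into 5 equal shares of 1/10 among Rose, Winifred, Diana, Beatrice, Charles.
Rose is living and takes 1/10.
Winifred is living and takes 1/10.
Diana predeceased; the 1/10 allotted to Diana's branch passes to Diana's issue by representation.
The 1/10 is divided into 3 equal shares of 1/30 among Oliver, Samuel, Albert.
Oliver is living and takes 1/30.
Samuel is living and takes 1/30.
Albert is living and takes 1/30.
Beatrice predeceased; the 1/10 allotted to Beatrice's branch passes to Beatrice's issue by representation.
The 1/10 is divided into 2 equal shares of 1/20 among Martin, Isaac.
Martin is living and takes 1/20.
Isaac is living and takes 1/20.
Charles predeceased; the 1/10 allotted to Charles's branch passes to Charles's issue by representation.
The 1/10 is divided into 2 equal shares of 1/20 among Harriet, Nora.
Harriet is living and takes 1/20.
Nora is living and takes 1/20.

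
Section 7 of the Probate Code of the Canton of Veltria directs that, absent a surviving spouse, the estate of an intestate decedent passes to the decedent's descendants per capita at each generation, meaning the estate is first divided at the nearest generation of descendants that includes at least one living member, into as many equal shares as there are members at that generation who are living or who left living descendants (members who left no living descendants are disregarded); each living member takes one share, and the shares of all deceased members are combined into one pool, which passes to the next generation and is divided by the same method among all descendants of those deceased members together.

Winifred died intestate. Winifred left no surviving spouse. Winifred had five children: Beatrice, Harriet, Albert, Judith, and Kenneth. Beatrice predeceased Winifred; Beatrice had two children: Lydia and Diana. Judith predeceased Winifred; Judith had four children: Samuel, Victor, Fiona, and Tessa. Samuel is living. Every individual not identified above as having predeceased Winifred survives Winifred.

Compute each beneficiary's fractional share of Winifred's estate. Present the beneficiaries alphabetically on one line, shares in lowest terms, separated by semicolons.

There is no surviving spouse, so the entire estate passes to Winifred's descendants per capita at each generation.
At generation 1 (Beatrice, Harriet, Albert, Judith, Kenneth) there are 5 shares of (1)/5 = 1/5 each.
Living: Harriet, Albert, and Kenneth — each takes 1/5.
Deceased: Beatrice and Judith. Their combined 2/5 is pooled and carried to generation 2.
At generation 2 (Lydia, Diana, Samuel, Victor, Fiona, Tessa) there are 6 shares of (2/5)/6 = 1/15 each.
Living: Lydia, Diana, Samuel, Victor, Fiona, and Tessa — each takes 1/15.

Albert 1/5; Diana 1/15; Fiona 1/15; Harriet 1/5; Kenneth 1/5; Lydia 1/15; Samuel 1/15; Tessa 1/15; Victor 1/15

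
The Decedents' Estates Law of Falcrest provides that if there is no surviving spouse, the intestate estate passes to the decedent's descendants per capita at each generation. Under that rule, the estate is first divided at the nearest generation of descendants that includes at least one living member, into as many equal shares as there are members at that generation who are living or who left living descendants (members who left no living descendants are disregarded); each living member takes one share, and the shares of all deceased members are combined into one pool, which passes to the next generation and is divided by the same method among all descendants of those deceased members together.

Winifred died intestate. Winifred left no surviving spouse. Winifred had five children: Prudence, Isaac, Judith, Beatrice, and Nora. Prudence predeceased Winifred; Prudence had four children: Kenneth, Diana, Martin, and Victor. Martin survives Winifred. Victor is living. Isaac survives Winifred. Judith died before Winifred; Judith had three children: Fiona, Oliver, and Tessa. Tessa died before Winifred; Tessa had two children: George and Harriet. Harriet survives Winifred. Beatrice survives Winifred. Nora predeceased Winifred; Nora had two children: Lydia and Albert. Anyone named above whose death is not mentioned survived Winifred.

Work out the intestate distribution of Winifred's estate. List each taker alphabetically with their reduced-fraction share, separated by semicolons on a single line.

Albert 1/15; Beatrice 1/5; Diana 1/15; Fiona 1/15; George 1/30; Harriet 1/30; Isaac 1/5; Kenneth 1/15; Lydia 1/15; Martin 1/15; Oliver 1/15; Victor 1/15

There is no surviving spouse, so the entire estate passes to Winifred's descendants per capita at each generation.
At generation 1 (Prudence, Isaac, Judith, Beatrice, Nora) there are 5 shares of (1)/5 = 1/5 each.
Living: Isaac and Beatrice — each takes 1/5.
Deceased: Prudence, Judith, and Nora. Their combined 3/5 is pooled and carried to generation 2.
At generation 2 (Kenneth, Diana, Martin, Victor, Fiona, Oliver, Tessa, Lydia, Albert) there are 9 shares of (3/5)/9 = 1/15 each.
Living: Kenneth, Diana, Martin, Victor, Fiona, Oliver, Lydia, and Albert — each takes 1/15.
Deceased: Tessa. That 1/15 share is carried to generation 3.
At generation 3 (George, Harriet) there are 2 shares of (1/15)/2 = 1/30 each.
Living: George and Harriet — each takes 1/30.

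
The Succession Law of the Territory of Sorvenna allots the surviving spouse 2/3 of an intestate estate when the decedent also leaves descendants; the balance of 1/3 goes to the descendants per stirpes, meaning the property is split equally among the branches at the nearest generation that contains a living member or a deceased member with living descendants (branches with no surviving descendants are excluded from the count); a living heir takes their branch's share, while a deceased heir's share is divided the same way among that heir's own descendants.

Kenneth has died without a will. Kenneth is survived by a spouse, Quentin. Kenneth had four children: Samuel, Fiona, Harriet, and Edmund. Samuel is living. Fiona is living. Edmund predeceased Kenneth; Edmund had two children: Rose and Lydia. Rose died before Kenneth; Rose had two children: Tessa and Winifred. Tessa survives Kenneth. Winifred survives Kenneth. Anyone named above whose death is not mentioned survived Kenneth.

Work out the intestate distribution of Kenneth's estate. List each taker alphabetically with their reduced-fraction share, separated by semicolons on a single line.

Fiona 1/12; Harriet 1/12; Lydia 1/24; Quentin 2/3; Samuel 1/12; Tessa 1/48; Winifred 1/48

Quentin, as surviving spouse, takes 2/3.
The remaining 1/3 passes to Kenneth's descendants per stirpes.
The 1/3 is divided into 4 equal shares of 1/12 among Samuel, Fiona, Harriet, Edmund.
Samuel is living and takes 1/12.
Fiona is living and takes 1/12.
Harriet is living and takes 1/12.
Edmund predeceased; the 1/12 allotted to Edmund's branch passes to Edmund's issue by representation.
The 1/12 is divided into 2 equal shares of 1/24 among Rose, Lydia.
Rose predeceased; the 1/24 allotted to Rose's branch passes to Rose's issue by representation.
The 1/24 is divided into 2 equal shares of 1/48 among Tessa, Winifred.
Tessa is living and takes 1/48.
Winifred is living and takes 1/48.
Lydia is living and takes 1/24.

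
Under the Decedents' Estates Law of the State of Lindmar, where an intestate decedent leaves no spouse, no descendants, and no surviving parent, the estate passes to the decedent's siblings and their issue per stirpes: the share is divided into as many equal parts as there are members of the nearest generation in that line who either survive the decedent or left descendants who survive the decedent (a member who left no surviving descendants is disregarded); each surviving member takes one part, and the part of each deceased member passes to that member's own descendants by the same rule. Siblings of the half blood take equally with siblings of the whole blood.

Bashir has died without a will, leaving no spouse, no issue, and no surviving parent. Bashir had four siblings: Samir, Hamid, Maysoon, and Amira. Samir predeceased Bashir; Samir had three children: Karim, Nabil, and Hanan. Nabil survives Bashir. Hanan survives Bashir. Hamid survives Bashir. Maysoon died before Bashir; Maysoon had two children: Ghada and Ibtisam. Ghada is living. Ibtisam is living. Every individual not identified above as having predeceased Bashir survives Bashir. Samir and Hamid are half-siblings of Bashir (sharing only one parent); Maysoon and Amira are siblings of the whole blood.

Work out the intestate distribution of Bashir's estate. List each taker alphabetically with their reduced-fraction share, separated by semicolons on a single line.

No spouse, descendants, or parent survives, so the estate passes to Bashir's siblings per stirpes.
Half-blood and whole-blood siblings take equally under the stated rule.
The estate is divided into 4 equal shares of 1/4 among Samir, Hamid, Maysoon, Amira.
Samir predeceased; the 1/4 allotted to Samir's branch passes to Samir's issue by representation.
The 1/4 is divided into 3 equal shares of 1/12 among Karim, Nabil, Hanan.
Karim is living and takes 1/12.
Nabil is living and takes 1/12.
Hanan is living and takes 1/12.
Hamid is living and takes 1/4.
Maysoon predeceased; the 1/4 allotted to Maysoon's branch passes to Maysoon's issue by representation.
The 1/4 is divided into 2 equal shares of 1/8 among Ghada, Ibtisam.
Ghada is living and takes 1/8.
Ibtisam is living and takes 1/8.
Amira is living and takes 1/4.

Amira 1/4; Ghada 1/8; Hamid 1/4; Hanan 1/12; Ibtisam 1/8; Karim 1/12; Nabil 1/12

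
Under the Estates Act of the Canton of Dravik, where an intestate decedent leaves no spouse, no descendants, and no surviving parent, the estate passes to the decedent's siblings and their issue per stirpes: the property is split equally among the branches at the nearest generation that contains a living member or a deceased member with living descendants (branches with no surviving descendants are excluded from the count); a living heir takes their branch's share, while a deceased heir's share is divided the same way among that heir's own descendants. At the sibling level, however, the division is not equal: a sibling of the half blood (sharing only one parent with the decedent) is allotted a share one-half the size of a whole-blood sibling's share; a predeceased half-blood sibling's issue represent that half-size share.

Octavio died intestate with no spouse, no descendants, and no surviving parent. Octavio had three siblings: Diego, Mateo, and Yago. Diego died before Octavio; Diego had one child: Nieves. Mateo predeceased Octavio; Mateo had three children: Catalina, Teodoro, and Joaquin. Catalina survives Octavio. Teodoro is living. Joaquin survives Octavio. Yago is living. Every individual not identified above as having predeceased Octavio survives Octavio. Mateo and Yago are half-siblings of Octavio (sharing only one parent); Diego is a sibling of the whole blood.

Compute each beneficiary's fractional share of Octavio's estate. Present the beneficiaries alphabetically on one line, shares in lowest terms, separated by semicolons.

No spouse, descendants, or parent survives, so the estate passes to Octavio's siblings per stirpes.
Half-blood siblings count for one-half the weight of whole-blood siblings at the initial division.
Dividing 1 in proportion to weights (total weight 2): Diego (weight 1) → 1/2; Mateo (weight 1/2) → 1/4; Yago (weight 1/2) → 1/4.
Diego predeceased; the 1/2 allotted to Diego's branch passes to Diego's issue by representation.
Nieves is the sole taker at this level and receives the full 1/2.
Mateo predeceased; the 1/4 allotted to Mateo's branch passes to Mateo's issue by representation.
The 1/4 is divided into 3 equal shares of 1/12 among Catalina, Teodoro, Joaquin.
Catalina is living and takes 1/12.
Teodoro is living and takes 1/12.
Joaquin is living and takes 1/12.
Yago is living and takes 1/4.

Catalina 1/12; Joaquin 1/12; Nieves 1/2; Teodoro 1/12; Yago 1/4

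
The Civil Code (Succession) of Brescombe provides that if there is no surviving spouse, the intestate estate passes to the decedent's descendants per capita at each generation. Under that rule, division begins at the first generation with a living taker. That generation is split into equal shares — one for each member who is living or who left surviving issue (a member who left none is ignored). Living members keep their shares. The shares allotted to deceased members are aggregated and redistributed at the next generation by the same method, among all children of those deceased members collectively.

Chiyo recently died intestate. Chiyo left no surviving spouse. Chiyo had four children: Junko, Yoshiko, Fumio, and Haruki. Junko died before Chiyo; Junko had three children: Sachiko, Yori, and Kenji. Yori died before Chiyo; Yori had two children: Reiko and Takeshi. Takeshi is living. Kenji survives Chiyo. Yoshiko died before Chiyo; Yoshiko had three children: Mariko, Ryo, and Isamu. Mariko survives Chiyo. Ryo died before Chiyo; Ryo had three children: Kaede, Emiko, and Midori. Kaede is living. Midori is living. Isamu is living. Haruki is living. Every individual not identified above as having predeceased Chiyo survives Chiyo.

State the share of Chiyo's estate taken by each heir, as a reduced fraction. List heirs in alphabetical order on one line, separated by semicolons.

Emiko 1/30; Fumio 1/4; Haruki 1/4; Isamu 1/12; Kaede 1/30; Kenji 1/12; Mariko 1/12; Midori 1/30; Reiko 1/30; Sachiko 1/12; Takeshi 1/30

There is no surviving spouse, so the entire estate passes to Chiyo's descendants per capita at each generation.
At generation 1 (Junko, Yoshiko, Fumio, Haruki) there are 4 shares of (1)/4 = 1/4 each.
Living: Fumio and Haruki — each takes 1/4.
Deceased: Junko and Yoshiko. Their combined 1/2 is pooled and carried to generation 2.
At generation 2 (Sachiko, Yori, Kenji, Mariko, Ryo, Isamu) there are 6 shares of (1/2)/6 = 1/12 each.
Living: Sachiko, Kenji, Mariko, and Isamu — each takes 1/12.
Deceased: Yori and Ryo. Their combined 1/6 is pooled and carried to generation 3.
At generation 3 (Reiko, Takeshi, Kaede, Emiko, Midori) there are 5 shares of (1/6)/5 = 1/30 each.
Living: Reiko, Takeshi, Kaede, Emiko, and Midori — each takes 1/30.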